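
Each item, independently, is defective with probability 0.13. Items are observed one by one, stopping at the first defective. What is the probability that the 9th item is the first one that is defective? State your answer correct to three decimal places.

Geometric (trials to first success), p = 0.13.
P(Y = 9) = (1−p)^8 · p = 0.32821 · 0.13 = 0.04267

0.043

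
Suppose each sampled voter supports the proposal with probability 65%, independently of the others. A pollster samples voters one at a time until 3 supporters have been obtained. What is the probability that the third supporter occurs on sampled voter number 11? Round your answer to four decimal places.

0.0028

Y = trial on which the third success occurs; negative binomial, r=3, p=0.65.
P(Y=11) = C(10,2) · p^3 · (1−p)^8
= 45 · 0.27463 · 0.00022519 = 0.002783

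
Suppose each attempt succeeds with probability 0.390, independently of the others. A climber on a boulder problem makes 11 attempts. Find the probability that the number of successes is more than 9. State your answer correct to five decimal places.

X ~ Binomial(11, 0.39); P(X ≥ 10) = Σ C(11,k) p^k (1−p)^(11−k) over k:
  k=10: C(11,10)·0.39^10·0.61^1 = 0.0005462
  k=11: C(11,11)·0.39^11·0.61^0 = 0.0000317
Total = 0.0005780

0.00058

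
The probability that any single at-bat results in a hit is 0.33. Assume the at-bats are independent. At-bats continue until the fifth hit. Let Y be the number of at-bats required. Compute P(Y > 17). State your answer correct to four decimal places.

0.2913

Needing more than 17 at-bats ⇔ fewer than 5 successes in the first 17. With X ~ Binomial(17, 0.33), P(Y > 17) = P(X ≤ 4).
  k=0: C(17,0)·0.33^0·0.67^17 = 0.001105
  k=1: C(17,1)·0.33^1·0.67^16 = 0.009250
  k=2: C(17,2)·0.33^2·0.67^15 = 0.036449
  k=3: C(17,3)·0.33^3·0.67^14 = 0.089763
  k=4: C(17,4)·0.33^4·0.67^13 = 0.154741
P(X ≤ 4) = 0.291308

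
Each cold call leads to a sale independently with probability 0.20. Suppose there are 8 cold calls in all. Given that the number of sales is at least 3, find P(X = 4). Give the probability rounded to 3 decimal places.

X ~ Binomial(8, 0.20). Want P(X=4 | X≥3) = P(X=4) / P(X≥3).
P(X=4) = C(8,4)·0.20^4·0.80^4 = 0.04588
P(X≥3) = 1 − 0.16777 − 0.33554 − 0.29360 = 0.20308
Ratio = 0.04588 / 0.20308 = 0.22589

0.226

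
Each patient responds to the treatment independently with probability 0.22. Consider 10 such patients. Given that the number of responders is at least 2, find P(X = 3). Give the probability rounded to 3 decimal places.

X ~ Binomial(10, 0.22). Want P(X=3 | X≥2) = P(X=3) / P(X≥2).
P(X=3) = C(10,3)·0.22^3·0.78^7 = 0.22445
P(X≥2) = 1 − 0.08336 − 0.23511 = 0.68153
Ratio = 0.22445 / 0.68153 = 0.32933

0.329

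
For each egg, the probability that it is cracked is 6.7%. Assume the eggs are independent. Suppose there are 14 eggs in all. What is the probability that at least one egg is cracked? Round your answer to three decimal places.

0.621

P(at least one) = 1 − P(none) = 1 − (1 − 0.067)^14
= 1 − 0.37874 = 0.62126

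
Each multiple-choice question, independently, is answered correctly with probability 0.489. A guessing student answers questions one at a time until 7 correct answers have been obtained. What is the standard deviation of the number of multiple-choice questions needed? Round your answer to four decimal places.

3.8677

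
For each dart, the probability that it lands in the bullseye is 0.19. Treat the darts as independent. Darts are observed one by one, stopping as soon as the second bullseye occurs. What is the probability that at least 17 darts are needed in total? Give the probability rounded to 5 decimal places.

0.16321

Needing more than 16 darts ⇔ fewer than 2 successes in the first 16. With X ~ Binomial(16, 0.19), P(Y > 16) = P(X ≤ 1).
  k=0: C(16,0)·0.19^0·0.81^16 = 0.0343368
  k=1: C(16,1)·0.19^1·0.81^15 = 0.1288691
P(X ≤ 1) = 0.1632060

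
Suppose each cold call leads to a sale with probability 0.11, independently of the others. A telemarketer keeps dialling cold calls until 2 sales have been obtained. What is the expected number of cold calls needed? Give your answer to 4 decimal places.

18.1818

Y = total cold calls until the second success; negative binomial with r=2, p=0.11.
E[Y] = r / p = 2 / 0.11 = 18.181818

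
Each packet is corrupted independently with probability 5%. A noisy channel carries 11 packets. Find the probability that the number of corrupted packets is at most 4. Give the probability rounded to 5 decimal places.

X ~ Binomial(11, 0.05); P(X ≤ 4) = Σ C(11,k) p^k (1−p)^(11−k) over k:
  k=0: C(11,0)·0.05^0·0.95^11 = 0.5688001
  k=1: C(11,1)·0.05^1·0.95^10 = 0.3293053
  k=2: C(11,2)·0.05^2·0.95^9 = 0.0866593
  k=3: C(11,3)·0.05^3·0.95^8 = 0.0136830
  k=4: C(11,4)·0.05^4·0.95^7 = 0.0014403
Total = 0.9998881

0.99989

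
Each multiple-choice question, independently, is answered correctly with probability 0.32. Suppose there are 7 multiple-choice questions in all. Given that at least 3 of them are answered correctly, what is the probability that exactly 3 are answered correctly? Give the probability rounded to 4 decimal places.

X ~ Binomial(7, 0.32). Want P(X=3 | X≥3) = P(X=3) / P(X≥3).
P(X=3) = C(7,3)·0.32^3·0.68^4 = 0.245219
P(X≥3) = 1 − 0.067230 − 0.221463 − 0.312654 = 0.398653
Ratio = 0.245219 / 0.398653 = 0.615118

0.6151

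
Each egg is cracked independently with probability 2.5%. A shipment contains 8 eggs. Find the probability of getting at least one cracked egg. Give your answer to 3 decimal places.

P(at least one) = 1 − P(none) = 1 − (1 − 0.025)^8
= 1 − 0.81665 = 0.18335

0.183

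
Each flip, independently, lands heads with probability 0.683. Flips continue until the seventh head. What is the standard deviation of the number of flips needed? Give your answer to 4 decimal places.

2.1810

Y = total flips until the seventh success; negative binomial with r=7, p=0.683.
SD(Y) = √[r(1−p)/p²] = √(4.756811) = 2.181011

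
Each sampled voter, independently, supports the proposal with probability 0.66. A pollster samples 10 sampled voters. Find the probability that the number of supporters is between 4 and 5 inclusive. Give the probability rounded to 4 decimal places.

X ~ Binomial(10, 0.66); P(4 ≤ X ≤ 5) = Σ C(10,k) p^k (1−p)^(10−k) over k:
  k=4: C(10,4)·0.66^4·0.34^6 = 0.061556
  k=5: C(10,5)·0.66^5·0.34^5 = 0.143389
Total = 0.204944

0.2049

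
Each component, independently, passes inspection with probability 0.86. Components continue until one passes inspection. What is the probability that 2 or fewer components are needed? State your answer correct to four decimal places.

Y = number of components to the first success; geometric, p = 0.86.
P(Y ≤ 2) = 1 − (1−p)^2 = 1 − 0.019600 = 0.980400

0.9804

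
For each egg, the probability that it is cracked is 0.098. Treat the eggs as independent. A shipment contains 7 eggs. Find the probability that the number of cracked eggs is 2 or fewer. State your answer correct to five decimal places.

0.97566

X ~ Binomial(7, 0.098); P(X ≤ 2) = Σ C(7,k) p^k (1−p)^(7−k) over k:
  k=0: C(7,0)·0.098^0·0.902^7 = 0.4857869
  k=1: C(7,1)·0.098^1·0.902^6 = 0.3694565
  k=2: C(7,2)·0.098^2·0.902^5 = 0.1204215
Total = 0.9756649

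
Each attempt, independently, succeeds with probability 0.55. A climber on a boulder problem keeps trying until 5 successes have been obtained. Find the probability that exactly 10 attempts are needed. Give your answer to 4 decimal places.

Y = trial on which the fifth success occurs; negative binomial, r=5, p=0.55.
P(Y=10) = C(9,4) · p^5 · (1−p)^5
= 126 · 0.050328 · 0.018453 = 0.117016

0.1170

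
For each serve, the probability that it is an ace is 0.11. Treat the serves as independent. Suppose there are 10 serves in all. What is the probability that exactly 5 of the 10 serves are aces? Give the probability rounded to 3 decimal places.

X ~ Binomial(n=10, p=0.11).
P(X=5) = C(10,5) · p^5 · (1−p)^5
= 252 · 1.6105e-05 · 0.55841 = 0.00227

0.002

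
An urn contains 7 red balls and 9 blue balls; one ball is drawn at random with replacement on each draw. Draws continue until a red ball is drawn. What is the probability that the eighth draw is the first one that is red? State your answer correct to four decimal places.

0.0078

Geometric (trials to first success), p = 0.4375.
P(Y = 8) = (1−p)^7 · p = 0.017818 · 0.4375 = 0.007795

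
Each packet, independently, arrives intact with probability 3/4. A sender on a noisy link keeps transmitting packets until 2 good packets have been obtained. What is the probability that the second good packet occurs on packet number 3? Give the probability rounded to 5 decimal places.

Y = trial on which the second success occurs; negative binomial, r=2, p=0.75.
P(Y=3) = C(2,1) · p^2 · (1−p)^1
= 2 · 0.5625 · 0.25 = 0.2812500

0.28125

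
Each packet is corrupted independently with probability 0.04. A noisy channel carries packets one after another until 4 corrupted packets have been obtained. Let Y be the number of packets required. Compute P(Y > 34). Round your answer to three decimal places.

0.954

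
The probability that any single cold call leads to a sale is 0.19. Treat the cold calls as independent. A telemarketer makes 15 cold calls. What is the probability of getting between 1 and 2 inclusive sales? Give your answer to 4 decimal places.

X ~ Binomial(15, 0.19); P(1 ≤ X ≤ 2) = Σ C(15,k) p^k (1−p)^(15−k) over k:
  k=1: C(15,1)·0.19^1·0.81^14 = 0.149154
  k=2: C(15,2)·0.19^2·0.81^13 = 0.244907
Total = 0.394061

0.3941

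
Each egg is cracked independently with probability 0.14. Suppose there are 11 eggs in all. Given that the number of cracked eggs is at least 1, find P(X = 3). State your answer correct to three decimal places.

0.167

X ~ Binomial(11, 0.14). Want P(X=3 | X≥1) = P(X=3) / P(X≥1).
P(X=3) = C(11,3)·0.14^3·0.86^8 = 0.13547
P(X≥1) = 1 − 0.19032 = 0.80968
Ratio = 0.13547 / 0.80968 = 0.16732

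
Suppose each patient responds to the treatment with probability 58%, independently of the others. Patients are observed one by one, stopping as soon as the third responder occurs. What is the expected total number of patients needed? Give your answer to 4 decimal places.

Y = total patients until the third success; negative binomial with r=3, p=0.58.
E[Y] = r / p = 3 / 0.58 = 5.172414

5.1724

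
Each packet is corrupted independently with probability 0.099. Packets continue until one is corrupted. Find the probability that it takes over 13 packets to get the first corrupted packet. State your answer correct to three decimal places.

0.258

Y = number of packets to the first success; geometric, p = 0.099.
P(Y > 13) = P(first 13 all fail) = (1−p)^13 = 0.25788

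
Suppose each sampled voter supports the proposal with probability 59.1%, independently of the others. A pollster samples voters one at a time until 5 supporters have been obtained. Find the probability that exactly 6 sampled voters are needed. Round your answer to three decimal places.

0.147

Y = trial on which the fifth success occurs; negative binomial, r=5, p=0.591.
P(Y=6) = C(5,4) · p^5 · (1−p)^1
= 5 · 0.0721 · 0.409 = 0.14745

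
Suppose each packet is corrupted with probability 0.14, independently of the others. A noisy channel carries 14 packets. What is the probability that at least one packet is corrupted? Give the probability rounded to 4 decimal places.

0.8789

P(at least one) = 1 − P(none) = 1 − (1 − 0.14)^14
= 1 − 0.121054 = 0.878946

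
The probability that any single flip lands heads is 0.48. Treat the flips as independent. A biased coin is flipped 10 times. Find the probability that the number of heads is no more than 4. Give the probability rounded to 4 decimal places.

0.4270

X ~ Binomial(10, 0.48); P(X ≤ 4) = Σ C(10,k) p^k (1−p)^(10−k) over k:
  k=0: C(10,0)·0.48^0·0.52^10 = 0.001446
  k=1: C(10,1)·0.48^1·0.52^9 = 0.013344
  k=2: C(10,2)·0.48^2·0.52^8 = 0.055427
  k=3: C(10,3)·0.48^3·0.52^7 = 0.136436
  k=4: C(10,4)·0.48^4·0.52^6 = 0.220396
Total = 0.427048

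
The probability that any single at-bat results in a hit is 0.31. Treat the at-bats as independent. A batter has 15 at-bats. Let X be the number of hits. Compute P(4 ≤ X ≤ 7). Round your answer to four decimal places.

X ~ Binomial(15, 0.31); P(4 ≤ X ≤ 7) = Σ C(15,k) p^k (1−p)^(15−k) over k:
  k=4: C(15,4)·0.31^4·0.69^11 = 0.212774
  k=5: C(15,5)·0.31^5·0.69^10 = 0.210307
  k=6: C(15,6)·0.31^6·0.69^9 = 0.157477
  k=7: C(15,7)·0.31^7·0.69^8 = 0.090965
Total = 0.671523

0.6715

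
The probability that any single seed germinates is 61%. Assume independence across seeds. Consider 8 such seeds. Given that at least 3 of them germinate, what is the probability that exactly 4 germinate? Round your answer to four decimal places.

0.2345

X ~ Binomial(8, 0.61). Want P(X=4 | X≥3) = P(X=4) / P(X≥3).
P(X=4) = C(8,4)·0.61^4·0.39^4 = 0.224221
P(X≥3) = 1 − 0.000535 − 0.006697 − 0.036661 = 0.956107
Ratio = 0.224221 / 0.956107 = 0.234514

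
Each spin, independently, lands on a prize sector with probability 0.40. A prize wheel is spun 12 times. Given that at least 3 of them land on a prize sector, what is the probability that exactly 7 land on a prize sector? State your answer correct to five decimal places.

X ~ Binomial(12, 0.40). Want P(X=7 | X≥3) = P(X=7) / P(X≥3).
P(X=7) = C(12,7)·0.40^7·0.60^5 = 0.1009024
P(X≥3) = 1 − 0.0021768 − 0.0174143 − 0.0638523 = 0.9165567
Ratio = 0.1009024 / 0.9165567 = 0.1100885

0.11009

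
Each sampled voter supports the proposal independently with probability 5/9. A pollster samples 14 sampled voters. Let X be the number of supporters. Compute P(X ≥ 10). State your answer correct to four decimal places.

X ~ Binomial(14, 0.555556); P(X ≥ 10) = Σ C(14,k) p^k (1−p)^(14−k) over k:
  k=10: C(14,10)·0.555556^10·0.444444^4 = 0.109390
  k=11: C(14,11)·0.555556^11·0.444444^3 = 0.049723
  k=12: C(14,12)·0.555556^12·0.444444^2 = 0.015538
  k=13: C(14,13)·0.555556^13·0.444444^1 = 0.002988
  k=14: C(14,14)·0.555556^14·0.444444^0 = 0.000267
Total = 0.177907

0.1779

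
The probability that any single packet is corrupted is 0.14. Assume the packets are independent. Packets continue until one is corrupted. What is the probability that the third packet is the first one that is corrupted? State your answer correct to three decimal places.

0.104

Geometric (trials to first success), p = 0.14.
P(Y = 3) = (1−p)^2 · p = 0.7396 · 0.14 = 0.10354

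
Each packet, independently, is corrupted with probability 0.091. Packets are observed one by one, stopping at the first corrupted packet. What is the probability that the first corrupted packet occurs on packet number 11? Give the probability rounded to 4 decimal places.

0.0350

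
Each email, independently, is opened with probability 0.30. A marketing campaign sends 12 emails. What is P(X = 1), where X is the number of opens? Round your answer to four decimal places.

0.0712

X ~ Binomial(n=12, p=0.30).
P(X=1) = C(12,1) · p^1 · (1−p)^11
= 12 · 0.3 · 0.019773 = 0.071184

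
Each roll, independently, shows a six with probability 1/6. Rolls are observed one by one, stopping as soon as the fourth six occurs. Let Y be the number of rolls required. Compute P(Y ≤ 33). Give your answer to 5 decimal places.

0.82357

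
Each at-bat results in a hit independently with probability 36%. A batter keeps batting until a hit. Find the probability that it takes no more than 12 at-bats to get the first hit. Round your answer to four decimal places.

0.9953

Y = number of at-bats to the first success; geometric, p = 0.36.
P(Y ≤ 12) = 1 − (1−p)^12 = 1 − 0.004722 = 0.995278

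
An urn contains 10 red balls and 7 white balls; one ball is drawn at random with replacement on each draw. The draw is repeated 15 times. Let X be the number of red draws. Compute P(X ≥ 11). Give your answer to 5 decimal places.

0.19101

X ~ Binomial(15, 0.588235); P(X ≥ 11) = Σ C(15,k) p^k (1−p)^(15−k) over k:
  k=11: C(15,11)·0.588235^11·0.411765^4 = 0.1144962
  k=12: C(15,12)·0.588235^12·0.411765^3 = 0.0545220
  k=13: C(15,13)·0.588235^13·0.411765^2 = 0.0179743
  k=14: C(15,14)·0.588235^14·0.411765^1 = 0.0036682
  k=15: C(15,15)·0.588235^15·0.411765^0 = 0.0003494
Total = 0.1910100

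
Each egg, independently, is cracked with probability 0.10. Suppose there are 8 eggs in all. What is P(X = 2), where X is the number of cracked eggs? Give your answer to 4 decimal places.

0.1488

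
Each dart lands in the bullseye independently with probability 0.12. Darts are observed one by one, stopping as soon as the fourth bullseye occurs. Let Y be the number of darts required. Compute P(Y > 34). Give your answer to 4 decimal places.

0.4047

Needing more than 34 darts ⇔ fewer than 4 successes in the first 34. With X ~ Binomial(34, 0.12), P(Y > 34) = P(X ≤ 3).
  k=0: C(34,0)·0.12^0·0.88^34 = 0.012954
  k=1: C(34,1)·0.12^1·0.88^33 = 0.060060
  k=2: C(34,2)·0.12^2·0.88^32 = 0.135136
  k=3: C(34,3)·0.12^3·0.88^31 = 0.196561
P(X ≤ 3) = 0.404712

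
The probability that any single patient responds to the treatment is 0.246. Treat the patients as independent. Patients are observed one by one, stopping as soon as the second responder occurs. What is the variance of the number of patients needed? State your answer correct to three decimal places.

Y = total patients until the second success; negative binomial with r=2, p=0.246.
Var(Y) = r(1−p)/p² = 2·0.754 / 0.246² = 24.91903

24.919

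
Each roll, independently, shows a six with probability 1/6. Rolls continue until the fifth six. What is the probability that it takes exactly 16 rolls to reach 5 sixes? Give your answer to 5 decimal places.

Y = trial on which the fifth success occurs; negative binomial, r=5, p=0.166667.
P(Y=16) = C(15,4) · p^5 · (1−p)^11
= 1365 · 0.0001286 · 0.13459 = 0.0236256

0.02363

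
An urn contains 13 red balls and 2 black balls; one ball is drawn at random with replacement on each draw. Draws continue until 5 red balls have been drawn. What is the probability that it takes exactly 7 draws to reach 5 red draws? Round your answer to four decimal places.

0.1304

Y = trial on which the fifth success occurs; negative binomial, r=5, p=0.866667.
P(Y=7) = C(6,4) · p^5 · (1−p)^2
= 15 · 0.48895 · 0.017778 = 0.130385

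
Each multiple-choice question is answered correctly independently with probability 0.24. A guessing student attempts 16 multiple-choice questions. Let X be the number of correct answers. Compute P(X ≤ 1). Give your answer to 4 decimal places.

0.0750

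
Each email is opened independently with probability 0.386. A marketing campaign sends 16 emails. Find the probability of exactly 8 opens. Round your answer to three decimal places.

X ~ Binomial(n=16, p=0.386).
P(X=8) = C(16,8) · p^8 · (1−p)^8
= 12870 · 0.00049283 · 0.0202 = 0.12812

0.128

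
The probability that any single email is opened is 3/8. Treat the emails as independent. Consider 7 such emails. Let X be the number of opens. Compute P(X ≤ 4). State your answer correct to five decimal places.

X ~ Binomial(7, 0.375); P(X ≤ 4) = Σ C(7,k) p^k (1−p)^(7−k) over k:
  k=0: C(7,0)·0.375^0·0.625^7 = 0.0372529
  k=1: C(7,1)·0.375^1·0.625^6 = 0.1564622
  k=2: C(7,2)·0.375^2·0.625^5 = 0.2816319
  k=3: C(7,3)·0.375^3·0.625^4 = 0.2816319
  k=4: C(7,4)·0.375^4·0.625^3 = 0.1689792
Total = 0.9259582

0.92596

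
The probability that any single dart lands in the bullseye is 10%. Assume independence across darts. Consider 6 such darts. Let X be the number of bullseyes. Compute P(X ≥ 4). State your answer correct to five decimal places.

X ~ Binomial(6, 0.10); P(X ≥ 4) = Σ C(6,k) p^k (1−p)^(6−k) over k:
  k=4: C(6,4)·0.10^4·0.90^2 = 0.0012150
  k=5: C(6,5)·0.10^5·0.90^1 = 0.0000540
  k=6: C(6,6)·0.10^6·0.90^0 = 0.0000010
Total = 0.0012700

0.00127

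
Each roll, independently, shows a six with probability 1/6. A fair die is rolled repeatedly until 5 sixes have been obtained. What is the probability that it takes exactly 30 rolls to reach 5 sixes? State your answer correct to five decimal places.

Y = trial on which the fifth success occurs; negative binomial, r=5, p=0.166667.
P(Y=30) = C(29,4) · p^5 · (1−p)^25
= 23751 · 0.0001286 · 0.010483 = 0.0320180

0.03202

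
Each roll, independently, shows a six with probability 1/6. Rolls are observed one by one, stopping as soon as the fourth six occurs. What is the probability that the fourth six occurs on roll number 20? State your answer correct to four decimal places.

0.0404

Y = trial on which the fourth success occurs; negative binomial, r=4, p=0.166667.
P(Y=20) = C(19,3) · p^4 · (1−p)^16
= 969 · 0.0007716 · 0.054088 = 0.040441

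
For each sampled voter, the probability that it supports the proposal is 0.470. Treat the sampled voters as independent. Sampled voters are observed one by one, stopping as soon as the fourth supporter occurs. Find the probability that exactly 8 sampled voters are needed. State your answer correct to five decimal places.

0.13476

Y = trial on which the fourth success occurs; negative binomial, r=4, p=0.47.
P(Y=8) = C(7,3) · p^4 · (1−p)^4
= 35 · 0.048797 · 0.078905 = 0.1347606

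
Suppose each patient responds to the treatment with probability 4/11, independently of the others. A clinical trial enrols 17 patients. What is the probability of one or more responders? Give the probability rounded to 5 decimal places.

0.99954

P(at least one) = 1 − P(none) = 1 − (1 − 0.363636)^17
= 1 − 0.0004602 = 0.9995398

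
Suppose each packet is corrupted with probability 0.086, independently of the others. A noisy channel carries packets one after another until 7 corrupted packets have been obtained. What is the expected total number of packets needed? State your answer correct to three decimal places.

81.395

Y = total packets until the seventh success; negative binomial with r=7, p=0.086.
E[Y] = r / p = 7 / 0.086 = 81.39535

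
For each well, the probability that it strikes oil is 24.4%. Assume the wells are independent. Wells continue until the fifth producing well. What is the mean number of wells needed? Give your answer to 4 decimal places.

Y = total wells until the fifth success; negative binomial with r=5, p=0.244.
E[Y] = r / p = 5 / 0.244 = 20.491803

20.4918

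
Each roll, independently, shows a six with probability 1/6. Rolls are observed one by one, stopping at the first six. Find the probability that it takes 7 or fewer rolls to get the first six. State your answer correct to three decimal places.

Y = number of rolls to the first success; geometric, p = 0.166667.
P(Y ≤ 7) = 1 − (1−p)^7 = 1 − 0.27908 = 0.72092

0.721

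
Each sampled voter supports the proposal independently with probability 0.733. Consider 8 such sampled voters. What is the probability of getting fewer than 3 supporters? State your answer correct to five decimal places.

X ~ Binomial(8, 0.733); P(X ≤ 2) = Σ C(8,k) p^k (1−p)^(8−k) over k:
  k=0: C(8,0)·0.733^0·0.267^8 = 0.0000258
  k=1: C(8,1)·0.733^1·0.267^7 = 0.0005672
  k=2: C(8,2)·0.733^2·0.267^6 = 0.0054505
Total = 0.0060435

0.00604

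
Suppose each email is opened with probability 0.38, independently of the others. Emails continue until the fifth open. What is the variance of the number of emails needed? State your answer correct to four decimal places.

Y = total emails until the fifth success; negative binomial with r=5, p=0.38.
Var(Y) = r(1−p)/p² = 5·0.62 / 0.38² = 21.468144

21.4681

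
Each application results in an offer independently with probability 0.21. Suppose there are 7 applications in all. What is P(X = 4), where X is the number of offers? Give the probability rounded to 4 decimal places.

0.0336

X ~ Binomial(n=7, p=0.21).
P(X=4) = C(7,4) · p^4 · (1−p)^3
= 35 · 0.0019448 · 0.49304 = 0.033560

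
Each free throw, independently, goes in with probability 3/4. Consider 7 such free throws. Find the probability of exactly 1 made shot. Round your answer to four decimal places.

0.0013

X ~ Binomial(n=7, p=0.75).
P(X=1) = C(7,1) · p^1 · (1−p)^6
= 7 · 0.75 · 0.00024414 = 0.001282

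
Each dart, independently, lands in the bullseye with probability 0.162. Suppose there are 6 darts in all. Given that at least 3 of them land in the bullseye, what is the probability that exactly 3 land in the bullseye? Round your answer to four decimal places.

0.8646

X ~ Binomial(6, 0.162). Want P(X=3 | X≥3) = P(X=3) / P(X≥3).
P(X=3) = C(6,3)·0.162^3·0.838^3 = 0.050039
P(X≥3) = 1 − 0.346309 − 0.401686 − 0.194132 = 0.057873
Ratio = 0.050039 / 0.057873 = 0.864632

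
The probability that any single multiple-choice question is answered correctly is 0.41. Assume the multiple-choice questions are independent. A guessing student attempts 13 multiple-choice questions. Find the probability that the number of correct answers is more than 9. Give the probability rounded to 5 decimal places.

0.00956

X ~ Binomial(13, 0.41); P(X ≥ 10) = Σ C(13,k) p^k (1−p)^(13−k) over k:
  k=10: C(13,10)·0.41^10·0.59^3 = 0.0078843
  k=11: C(13,11)·0.41^11·0.59^2 = 0.0014942
  k=12: C(13,12)·0.41^12·0.59^1 = 0.0001731
  k=13: C(13,13)·0.41^13·0.59^0 = 0.0000093
Total = 0.0095608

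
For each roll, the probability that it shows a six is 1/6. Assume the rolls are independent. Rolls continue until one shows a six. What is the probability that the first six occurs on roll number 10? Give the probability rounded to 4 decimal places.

Geometric (trials to first success), p = 0.166667.
P(Y = 10) = (1−p)^9 · p = 0.19381 · 0.166667 = 0.032301

0.0323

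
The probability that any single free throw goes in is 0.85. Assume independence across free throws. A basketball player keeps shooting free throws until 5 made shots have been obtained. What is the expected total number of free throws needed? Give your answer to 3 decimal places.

5.882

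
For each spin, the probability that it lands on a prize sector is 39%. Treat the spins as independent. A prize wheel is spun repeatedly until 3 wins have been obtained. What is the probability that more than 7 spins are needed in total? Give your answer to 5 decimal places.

0.44185

Needing more than 7 spins ⇔ fewer than 3 successes in the first 7. With X ~ Binomial(7, 0.39), P(Y > 7) = P(X ≤ 2).
  k=0: C(7,0)·0.39^0·0.61^7 = 0.0314274
  k=1: C(7,1)·0.39^1·0.61^6 = 0.1406506
  k=2: C(7,2)·0.39^2·0.61^5 = 0.2697725
P(X ≤ 2) = 0.4418506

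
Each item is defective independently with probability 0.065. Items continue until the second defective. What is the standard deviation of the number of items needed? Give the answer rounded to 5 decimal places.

Y = total items until the second success; negative binomial with r=2, p=0.065.
SD(Y) = √[r(1−p)/p²] = √(442.6035503) = 21.0381451

21.03815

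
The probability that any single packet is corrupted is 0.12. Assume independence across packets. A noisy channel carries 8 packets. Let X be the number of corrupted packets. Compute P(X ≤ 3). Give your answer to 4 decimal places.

X ~ Binomial(8, 0.12); P(X ≤ 3) = Σ C(8,k) p^k (1−p)^(8−k) over k:
  k=0: C(8,0)·0.12^0·0.88^8 = 0.359635
  k=1: C(8,1)·0.12^1·0.88^7 = 0.392329
  k=2: C(8,2)·0.12^2·0.88^6 = 0.187248
  k=3: C(8,3)·0.12^3·0.88^5 = 0.051068
Total = 0.990278

0.9903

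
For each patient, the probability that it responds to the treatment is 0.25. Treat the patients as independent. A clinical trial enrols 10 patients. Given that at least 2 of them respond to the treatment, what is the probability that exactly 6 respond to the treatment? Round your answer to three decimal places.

0.021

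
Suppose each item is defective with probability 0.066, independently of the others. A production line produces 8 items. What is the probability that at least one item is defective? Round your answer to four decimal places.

0.4209

P(at least one) = 1 − P(none) = 1 − (1 − 0.066)^8
= 1 − 0.579129 = 0.420871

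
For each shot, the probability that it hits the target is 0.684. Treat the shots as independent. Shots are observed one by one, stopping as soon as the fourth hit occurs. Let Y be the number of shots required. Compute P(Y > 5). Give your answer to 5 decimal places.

0.50443

Needing more than 5 shots ⇔ fewer than 4 successes in the first 5. With X ~ Binomial(5, 0.684), P(Y > 5) = P(X ≤ 3).
  k=0: C(5,0)·0.684^0·0.316^5 = 0.0031509
  k=1: C(5,1)·0.684^1·0.316^4 = 0.0341016
  k=2: C(5,2)·0.684^2·0.316^3 = 0.1476296
  k=3: C(5,3)·0.684^3·0.316^2 = 0.3195527
P(X ≤ 3) = 0.5044348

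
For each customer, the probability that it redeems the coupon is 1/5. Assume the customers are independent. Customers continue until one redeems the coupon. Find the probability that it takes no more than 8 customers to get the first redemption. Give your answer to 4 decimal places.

Y = number of customers to the first success; geometric, p = 0.20.
P(Y ≤ 8) = 1 − (1−p)^8 = 1 − 0.167772 = 0.832228

0.8322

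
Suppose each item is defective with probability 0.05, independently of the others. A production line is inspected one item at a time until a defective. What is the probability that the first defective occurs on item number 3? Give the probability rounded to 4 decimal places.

0.0451

Geometric (trials to first success), p = 0.05.
P(Y = 3) = (1−p)^2 · p = 0.9025 · 0.05 = 0.045125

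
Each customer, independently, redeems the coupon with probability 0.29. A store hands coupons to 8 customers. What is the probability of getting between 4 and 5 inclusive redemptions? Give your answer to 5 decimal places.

0.16692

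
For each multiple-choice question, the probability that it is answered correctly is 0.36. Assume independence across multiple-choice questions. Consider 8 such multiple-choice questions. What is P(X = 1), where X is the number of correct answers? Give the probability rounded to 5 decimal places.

X ~ Binomial(n=8, p=0.36).
P(X=1) = C(8,1) · p^1 · (1−p)^7
= 8 · 0.36 · 0.04398 = 0.1266637

0.12666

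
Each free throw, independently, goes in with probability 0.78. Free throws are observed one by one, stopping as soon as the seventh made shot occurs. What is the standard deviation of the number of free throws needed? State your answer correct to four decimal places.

Y = total free throws until the seventh success; negative binomial with r=7, p=0.78.
SD(Y) = √[r(1−p)/p²] = √(2.531229) = 1.590984

1.5910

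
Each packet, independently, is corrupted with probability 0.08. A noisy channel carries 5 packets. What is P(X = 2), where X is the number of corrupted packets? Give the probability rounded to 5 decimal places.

0.04984

X ~ Binomial(n=5, p=0.08).
P(X=2) = C(5,2) · p^2 · (1−p)^3
= 10 · 0.0064 · 0.77869 = 0.0498360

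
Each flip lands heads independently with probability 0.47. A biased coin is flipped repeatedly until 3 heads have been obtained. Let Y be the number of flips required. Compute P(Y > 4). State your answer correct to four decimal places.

Needing more than 4 flips ⇔ fewer than 3 successes in the first 4. With X ~ Binomial(4, 0.47), P(Y > 4) = P(X ≤ 2).
  k=0: C(4,0)·0.47^0·0.53^4 = 0.078905
  k=1: C(4,1)·0.47^1·0.53^3 = 0.279889
  k=2: C(4,2)·0.47^2·0.53^2 = 0.372305
P(X ≤ 2) = 0.731098

0.7311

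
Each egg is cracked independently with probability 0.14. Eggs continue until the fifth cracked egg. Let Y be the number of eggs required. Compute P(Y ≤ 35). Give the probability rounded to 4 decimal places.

0.5540

Finishing within 35 eggs ⇔ at least 5 successes in the first 35. With X ~ Binomial(35, 0.14), P(Y ≤ 35) = 1 − P(X ≤ 4).
  k=0: C(35,0)·0.14^0·0.86^35 = 0.005099
  k=1: C(35,1)·0.14^1·0.86^34 = 0.029050
  k=2: C(35,2)·0.14^2·0.86^33 = 0.080394
  k=3: C(35,3)·0.14^3·0.86^32 = 0.143961
  k=4: C(35,4)·0.14^4·0.86^31 = 0.187484
1 − 0.445987 = 0.554013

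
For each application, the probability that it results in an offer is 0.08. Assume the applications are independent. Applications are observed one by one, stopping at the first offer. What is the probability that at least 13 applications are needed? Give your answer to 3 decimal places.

Y = number of applications to the first success; geometric, p = 0.08.
P(Y > 12) = P(first 12 all fail) = (1−p)^12 = 0.36767

0.368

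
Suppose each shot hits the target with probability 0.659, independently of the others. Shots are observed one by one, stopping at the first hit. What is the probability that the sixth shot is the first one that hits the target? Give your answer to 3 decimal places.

0.003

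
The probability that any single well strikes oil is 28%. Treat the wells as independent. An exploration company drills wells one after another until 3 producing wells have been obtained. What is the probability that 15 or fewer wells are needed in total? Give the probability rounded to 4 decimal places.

0.8355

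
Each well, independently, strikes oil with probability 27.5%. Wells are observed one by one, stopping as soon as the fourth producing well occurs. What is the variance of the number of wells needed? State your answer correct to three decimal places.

Y = total wells until the fourth success; negative binomial with r=4, p=0.275.
Var(Y) = r(1−p)/p² = 4·0.725 / 0.275² = 38.34711

38.347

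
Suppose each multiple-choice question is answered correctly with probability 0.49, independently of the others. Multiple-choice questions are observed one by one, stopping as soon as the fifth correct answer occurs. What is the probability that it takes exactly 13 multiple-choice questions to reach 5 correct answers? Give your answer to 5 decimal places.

0.06400

Y = trial on which the fifth success occurs; negative binomial, r=5, p=0.49.
P(Y=13) = C(12,4) · p^5 · (1−p)^8
= 495 · 0.028248 · 0.0045768 = 0.0639951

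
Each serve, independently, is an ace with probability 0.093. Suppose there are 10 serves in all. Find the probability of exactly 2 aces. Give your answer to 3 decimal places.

0.178

X ~ Binomial(n=10, p=0.093).
P(X=2) = C(10,2) · p^2 · (1−p)^8
= 45 · 0.008649 · 0.45799 = 0.17825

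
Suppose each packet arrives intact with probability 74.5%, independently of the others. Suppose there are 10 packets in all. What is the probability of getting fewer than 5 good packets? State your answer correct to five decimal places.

X ~ Binomial(10, 0.745); P(X ≤ 4) = Σ C(10,k) p^k (1−p)^(10−k) over k:
  k=0: C(10,0)·0.745^0·0.255^10 = 0.0000012
  k=1: C(10,1)·0.745^1·0.255^9 = 0.0000340
  k=2: C(10,2)·0.745^2·0.255^8 = 0.0004465
  k=3: C(10,3)·0.745^3·0.255^7 = 0.0034788
  k=4: C(10,4)·0.745^4·0.255^6 = 0.0177863
Total = 0.0217468

0.02175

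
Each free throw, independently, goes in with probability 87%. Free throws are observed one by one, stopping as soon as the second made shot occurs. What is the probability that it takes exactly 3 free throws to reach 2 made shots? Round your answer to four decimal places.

Y = trial on which the second success occurs; negative binomial, r=2, p=0.87.
P(Y=3) = C(2,1) · p^2 · (1−p)^1
= 2 · 0.7569 · 0.13 = 0.196794

0.1968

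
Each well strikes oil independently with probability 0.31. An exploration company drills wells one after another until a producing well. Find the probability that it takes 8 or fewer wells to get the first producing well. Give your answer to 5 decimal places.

0.94862

Y = number of wells to the first success; geometric, p = 0.31.
P(Y ≤ 8) = 1 − (1−p)^8 = 1 − 0.0513798 = 0.9486202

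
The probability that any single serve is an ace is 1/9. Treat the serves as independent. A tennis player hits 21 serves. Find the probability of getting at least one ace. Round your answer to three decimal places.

0.916

P(at least one) = 1 − P(none) = 1 − (1 − 0.111111)^21
= 1 − 0.08429 = 0.91571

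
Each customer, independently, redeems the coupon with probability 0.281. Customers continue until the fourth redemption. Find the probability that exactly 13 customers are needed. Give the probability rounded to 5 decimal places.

0.07044

Y = trial on which the fourth success occurs; negative binomial, r=4, p=0.281.
P(Y=13) = C(12,3) · p^4 · (1−p)^9
= 220 · 0.0062348 · 0.051352 = 0.0704382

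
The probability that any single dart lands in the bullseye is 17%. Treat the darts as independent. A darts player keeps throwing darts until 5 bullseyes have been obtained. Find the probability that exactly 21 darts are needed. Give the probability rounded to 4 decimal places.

Y = trial on which the fifth success occurs; negative binomial, r=5, p=0.17.
P(Y=21) = C(20,4) · p^5 · (1−p)^16
= 4845 · 0.00014199 · 0.050728 = 0.034897

0.0349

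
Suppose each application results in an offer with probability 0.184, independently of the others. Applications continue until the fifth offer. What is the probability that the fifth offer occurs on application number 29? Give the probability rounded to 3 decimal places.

Y = trial on which the fifth success occurs; negative binomial, r=5, p=0.184.
P(Y=29) = C(28,4) · p^5 · (1−p)^24
= 20475 · 0.00021091 · 0.0075956 = 0.03280

0.033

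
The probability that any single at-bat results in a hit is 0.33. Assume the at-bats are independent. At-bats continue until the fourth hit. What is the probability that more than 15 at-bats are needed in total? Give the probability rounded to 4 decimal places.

0.2171

Needing more than 15 at-bats ⇔ fewer than 4 successes in the first 15. With X ~ Binomial(15, 0.33), P(Y > 15) = P(X ≤ 3).
  k=0: C(15,0)·0.33^0·0.67^15 = 0.002461
  k=1: C(15,1)·0.33^1·0.67^14 = 0.018182
  k=2: C(15,2)·0.33^2·0.67^13 = 0.062689
  k=3: C(15,3)·0.33^3·0.67^12 = 0.133798
P(X ≤ 3) = 0.217131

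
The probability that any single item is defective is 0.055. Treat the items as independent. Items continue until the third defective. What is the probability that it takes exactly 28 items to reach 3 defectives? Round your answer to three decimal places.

0.014

Y = trial on which the third success occurs; negative binomial, r=3, p=0.055.
P(Y=28) = C(27,2) · p^3 · (1−p)^25
= 351 · 0.00016637 · 0.24311 = 0.01420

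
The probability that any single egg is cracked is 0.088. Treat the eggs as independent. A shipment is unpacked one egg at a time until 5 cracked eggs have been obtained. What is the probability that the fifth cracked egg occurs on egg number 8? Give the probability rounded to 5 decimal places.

0.00014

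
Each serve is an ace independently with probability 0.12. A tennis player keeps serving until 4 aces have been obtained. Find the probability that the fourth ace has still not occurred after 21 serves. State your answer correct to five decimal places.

0.76044

Needing more than 21 serves ⇔ fewer than 4 successes in the first 21. With X ~ Binomial(21, 0.12), P(Y > 21) = P(X ≤ 3).
  k=0: C(21,0)·0.12^0·0.88^21 = 0.0682553
  k=1: C(21,1)·0.12^1·0.88^20 = 0.1954582
  k=2: C(21,2)·0.12^2·0.88^19 = 0.2665340
  k=3: C(21,3)·0.12^3·0.88^18 = 0.2301884
P(X ≤ 3) = 0.7604359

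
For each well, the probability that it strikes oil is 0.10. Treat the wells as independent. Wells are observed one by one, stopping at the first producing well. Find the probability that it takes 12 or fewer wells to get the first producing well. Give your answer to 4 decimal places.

0.7176

Y = number of wells to the first success; geometric, p = 0.10.
P(Y ≤ 12) = 1 − (1−p)^12 = 1 − 0.282430 = 0.717570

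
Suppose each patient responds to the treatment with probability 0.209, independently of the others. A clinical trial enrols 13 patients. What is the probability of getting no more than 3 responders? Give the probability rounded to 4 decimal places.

0.7192

X ~ Binomial(13, 0.209); P(X ≤ 3) = Σ C(13,k) p^k (1−p)^(13−k) over k:
  k=0: C(13,0)·0.209^0·0.791^13 = 0.047456
  k=1: C(13,1)·0.209^1·0.791^12 = 0.163007
  k=2: C(13,2)·0.209^2·0.791^11 = 0.258421
  k=3: C(13,3)·0.209^3·0.791^10 = 0.250363
Total = 0.719248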